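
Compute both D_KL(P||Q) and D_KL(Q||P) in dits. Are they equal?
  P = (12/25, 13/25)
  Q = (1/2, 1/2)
D_KL(P||Q) = 0.0003, D_KL(Q||P) = 0.0003

KL divergence is not symmetric: D_KL(P||Q) ≠ D_KL(Q||P) in general.

D_KL(P||Q) = 0.0003 dits
D_KL(Q||P) = 0.0003 dits

In this case they happen to be equal (to 4 decimal places).

This asymmetry is why KL divergence is not a true distance metric.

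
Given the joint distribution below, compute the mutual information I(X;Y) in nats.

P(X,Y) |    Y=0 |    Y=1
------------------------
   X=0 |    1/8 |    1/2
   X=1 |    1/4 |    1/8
0.1101 nats

Mutual information: I(X;Y) = H(X) + H(Y) - H(X,Y)

Marginals:
P(X) = (5/8, 3/8), H(X) = 0.6616 nats
P(Y) = (3/8, 5/8), H(Y) = 0.6616 nats

Joint entropy: H(X,Y) = 1.2130 nats

I(X;Y) = 0.6616 + 0.6616 - 1.2130 = 0.1101 nats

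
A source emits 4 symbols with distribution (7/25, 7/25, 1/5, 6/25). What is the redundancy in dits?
0.0039 dits

Redundancy measures how far a source is from maximum entropy:
R = H_max - H(X)

Maximum entropy for 4 symbols: H_max = log_10(4) = 0.6021 dits
Actual entropy: H(X) = 0.5981 dits
Redundancy: R = 0.6021 - 0.5981 = 0.0039 dits

This redundancy represents potential for compression: the source could be compressed by 0.0039 dits per symbol.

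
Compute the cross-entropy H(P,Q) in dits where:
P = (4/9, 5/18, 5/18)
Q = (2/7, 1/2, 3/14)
0.5113 dits

Cross-entropy: H(P,Q) = -Σ p(x) log q(x)

Alternatively: H(P,Q) = H(P) + D_KL(P||Q)
H(P) = 0.4656 dits
D_KL(P||Q) = 0.0457 dits

H(P,Q) = 0.4656 + 0.0457 = 0.5113 dits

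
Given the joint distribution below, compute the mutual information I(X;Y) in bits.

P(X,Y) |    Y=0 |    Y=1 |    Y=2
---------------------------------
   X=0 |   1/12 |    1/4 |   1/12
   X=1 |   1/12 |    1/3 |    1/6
0.0089 bits

Mutual information: I(X;Y) = H(X) + H(Y) - H(X,Y)

Marginals:
P(X) = (5/12, 7/12), H(X) = 0.9799 bits
P(Y) = (1/6, 7/12, 1/4), H(Y) = 1.3844 bits

Joint entropy: H(X,Y) = 2.3554 bits

I(X;Y) = 0.9799 + 1.3844 - 2.3554 = 0.0089 bits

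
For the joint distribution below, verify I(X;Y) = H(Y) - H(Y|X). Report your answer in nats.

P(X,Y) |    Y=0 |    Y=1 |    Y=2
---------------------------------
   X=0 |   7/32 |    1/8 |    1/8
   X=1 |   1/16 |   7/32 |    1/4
I(X;Y) = 0.0782 nats

Mutual information has multiple equivalent forms:
- I(X;Y) = H(X) - H(X|Y)
- I(X;Y) = H(Y) - H(Y|X)
- I(X;Y) = H(X) + H(Y) - H(X,Y)

Computing all quantities:
H(X) = 0.6912, H(Y) = 1.0916, H(X,Y) = 1.7046
H(X|Y) = 0.6130, H(Y|X) = 1.0135

Verification:
H(X) - H(X|Y) = 0.6912 - 0.6130 = 0.0782
H(Y) - H(Y|X) = 1.0916 - 1.0135 = 0.0782
H(X) + H(Y) - H(X,Y) = 0.6912 + 1.0916 - 1.7046 = 0.0782

All forms give I(X;Y) = 0.0782 nats. ✓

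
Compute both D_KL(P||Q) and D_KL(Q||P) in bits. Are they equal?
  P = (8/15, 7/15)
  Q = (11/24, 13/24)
D_KL(P||Q) = 0.0163, D_KL(Q||P) = 0.0163

KL divergence is not symmetric: D_KL(P||Q) ≠ D_KL(Q||P) in general.

D_KL(P||Q) = 0.0163 bits
D_KL(Q||P) = 0.0163 bits

In this case they happen to be equal (to 4 decimal places).

This asymmetry is why KL divergence is not a true distance metric.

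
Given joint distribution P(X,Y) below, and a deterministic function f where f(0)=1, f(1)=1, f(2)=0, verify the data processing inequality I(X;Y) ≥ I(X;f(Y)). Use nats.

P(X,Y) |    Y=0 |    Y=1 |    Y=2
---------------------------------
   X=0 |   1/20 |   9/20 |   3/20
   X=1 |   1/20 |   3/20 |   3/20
I(X;Y) = 0.0328, I(X;f(Y)) = 0.0207, inequality holds: 0.0328 ≥ 0.0207

Data Processing Inequality: For any Markov chain X → Y → Z, we have I(X;Y) ≥ I(X;Z).

Here Z = f(Y) is a deterministic function of Y, forming X → Y → Z.

Original I(X;Y) = 0.0328 nats

After applying f:
P(X,Z) where Z=f(Y):
- P(X,Z=0) = P(X,Y=2)
- P(X,Z=1) = P(X,Y=0) + P(X,Y=1)

I(X;Z) = I(X;f(Y)) = 0.0207 nats

Verification: 0.0328 ≥ 0.0207 ✓

Information cannot be created by processing; the function f can only lose information about X.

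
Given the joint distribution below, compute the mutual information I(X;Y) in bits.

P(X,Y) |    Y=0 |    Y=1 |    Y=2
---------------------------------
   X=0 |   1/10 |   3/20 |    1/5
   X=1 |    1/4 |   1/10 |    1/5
0.0479 bits

Mutual information: I(X;Y) = H(X) + H(Y) - H(X,Y)

Marginals:
P(X) = (9/20, 11/20), H(X) = 0.9928 bits
P(Y) = (7/20, 1/4, 2/5), H(Y) = 1.5589 bits

Joint entropy: H(X,Y) = 2.5037 bits

I(X;Y) = 0.9928 + 1.5589 - 2.5037 = 0.0479 bits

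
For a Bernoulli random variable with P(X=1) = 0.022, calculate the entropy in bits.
0.1525 bits

The binary entropy function is:
H(p) = -p log(p) - (1-p) log(1-p)

H(0.022) = -0.022 × log_2(0.022) - 0.978 × log_2(0.978)
H(0.022) = 0.1525 bits

Note: Binary entropy is maximized at p=0.5 (H=1 bit) and minimized at p=0 or p=1 (H=0).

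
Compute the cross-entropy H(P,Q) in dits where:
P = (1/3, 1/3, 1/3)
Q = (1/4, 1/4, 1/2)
0.5017 dits

Cross-entropy: H(P,Q) = -Σ p(x) log q(x)

Alternatively: H(P,Q) = H(P) + D_KL(P||Q)
H(P) = 0.4771 dits
D_KL(P||Q) = 0.0246 dits

H(P,Q) = 0.4771 + 0.0246 = 0.5017 dits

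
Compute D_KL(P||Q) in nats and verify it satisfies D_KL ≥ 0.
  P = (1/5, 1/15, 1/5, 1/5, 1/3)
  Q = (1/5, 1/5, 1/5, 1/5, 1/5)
0.0970 nats

KL divergence satisfies the Gibbs inequality: D_KL(P||Q) ≥ 0 for all distributions P, Q.

D_KL(P||Q) = Σ p(x) log(p(x)/q(x))
Term by term:
  x=0: 1/5 × log_e[(1/5)/(1/5)] = 0.0000
  x=1: 1/15 × log_e[(1/15)/(1/5)] = -0.0732
  x=2: 1/5 × log_e[(1/5)/(1/5)] = 0.0000
  x=3: 1/5 × log_e[(1/5)/(1/5)] = 0.0000
  x=4: 1/3 × log_e[(1/3)/(1/5)] = 0.1703
D_KL(P||Q) = 0.0970 nats

D_KL(P||Q) = 0.0970 ≥ 0 ✓

This non-negativity is a fundamental property: relative entropy cannot be negative because it measures how different Q is from P.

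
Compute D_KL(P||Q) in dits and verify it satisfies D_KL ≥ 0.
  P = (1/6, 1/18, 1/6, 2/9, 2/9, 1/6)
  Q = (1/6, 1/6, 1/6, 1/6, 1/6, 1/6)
0.0290 dits

KL divergence satisfies the Gibbs inequality: D_KL(P||Q) ≥ 0 for all distributions P, Q.

D_KL(P||Q) = Σ p(x) log(p(x)/q(x))
Term by term:
  x=0: 1/6 × log_10[(1/6)/(1/6)] = 0.0000
  x=1: 1/18 × log_10[(1/18)/(1/6)] = -0.0265
  x=2: 1/6 × log_10[(1/6)/(1/6)] = 0.0000
  x=3: 2/9 × log_10[(2/9)/(1/6)] = 0.0278
  x=4: 2/9 × log_10[(2/9)/(1/6)] = 0.0278
  x=5: 1/6 × log_10[(1/6)/(1/6)] = 0.0000
D_KL(P||Q) = 0.0290 dits

D_KL(P||Q) = 0.0290 ≥ 0 ✓

This non-negativity is a fundamental property: relative entropy cannot be negative because it measures how different Q is from P.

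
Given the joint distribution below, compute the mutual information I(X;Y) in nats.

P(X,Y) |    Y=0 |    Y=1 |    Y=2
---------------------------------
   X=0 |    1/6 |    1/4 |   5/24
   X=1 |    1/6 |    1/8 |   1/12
0.0173 nats

Mutual information: I(X;Y) = H(X) + H(Y) - H(X,Y)

Marginals:
P(X) = (5/8, 3/8), H(X) = 0.6616 nats
P(Y) = (1/3, 3/8, 7/24), H(Y) = 1.0934 nats

Joint entropy: H(X,Y) = 1.7376 nats

I(X;Y) = 0.6616 + 1.0934 - 1.7376 = 0.0173 nats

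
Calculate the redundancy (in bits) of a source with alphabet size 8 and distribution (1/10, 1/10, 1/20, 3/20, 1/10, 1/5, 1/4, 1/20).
0.1963 bits

Redundancy measures how far a source is from maximum entropy:
R = H_max - H(X)

Maximum entropy for 8 symbols: H_max = log_2(8) = 3.0000 bits
Actual entropy: H(X) = 2.8037 bits
Redundancy: R = 3.0000 - 2.8037 = 0.1963 bits

This redundancy represents potential for compression: the source could be compressed by 0.1963 bits per symbol.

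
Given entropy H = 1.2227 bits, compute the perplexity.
2.3338

Perplexity is 2^H (or exp(H) for natural log).

H = 1.2227 bits
Perplexity = 2^1.2227 = 2.3338

Interpretation: The model's uncertainty is equivalent to choosing uniformly among 2.3 options.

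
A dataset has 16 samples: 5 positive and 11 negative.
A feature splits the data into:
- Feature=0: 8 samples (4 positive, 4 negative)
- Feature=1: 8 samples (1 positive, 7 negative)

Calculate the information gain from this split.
0.1243 bits

Information Gain = H(Y) - H(Y|Feature)

Before split:
P(positive) = 5/16 = 0.3125
H(Y) = 0.8960 bits

After split:
Feature=0: H = 1.0000 bits (weight = 8/16)
Feature=1: H = 0.5436 bits (weight = 8/16)
H(Y|Feature) = (8/16)×1.0000 + (8/16)×0.5436 = 0.7718 bits

Information Gain = 0.8960 - 0.7718 = 0.1243 bits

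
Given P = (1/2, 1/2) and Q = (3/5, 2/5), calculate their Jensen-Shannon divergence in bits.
0.0073 bits

Jensen-Shannon divergence is:
JSD(P||Q) = 0.5 × D_KL(P||M) + 0.5 × D_KL(Q||M)
where M = 0.5 × (P + Q) is the mixture distribution.

M = 0.5 × (1/2, 1/2) + 0.5 × (3/5, 2/5) = (11/20, 9/20)

D_KL(P||M) = 0.0072 bits
D_KL(Q||M) = 0.0073 bits

JSD(P||Q) = 0.5 × 0.0072 + 0.5 × 0.0073 = 0.0073 bits

Unlike KL divergence, JSD is symmetric and bounded: 0 ≤ JSD ≤ log(2).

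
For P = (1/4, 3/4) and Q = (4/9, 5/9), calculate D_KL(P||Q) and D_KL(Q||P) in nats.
D_KL(P||Q) = 0.0812, D_KL(Q||P) = 0.0890

KL divergence is not symmetric: D_KL(P||Q) ≠ D_KL(Q||P) in general.

D_KL(P||Q) = 0.0812 nats
D_KL(Q||P) = 0.0890 nats

No, they are not equal!

This asymmetry is why KL divergence is not a true distance metric.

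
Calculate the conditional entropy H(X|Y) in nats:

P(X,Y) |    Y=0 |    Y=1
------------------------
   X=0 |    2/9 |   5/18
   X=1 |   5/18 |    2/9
0.6870 nats

Using the chain rule: H(X|Y) = H(X,Y) - H(Y)

First, compute H(X,Y) = 1.3801 nats

Marginal P(Y) = (1/2, 1/2)
H(Y) = 0.6931 nats

H(X|Y) = H(X,Y) - H(Y) = 1.3801 - 0.6931 = 0.6870 nats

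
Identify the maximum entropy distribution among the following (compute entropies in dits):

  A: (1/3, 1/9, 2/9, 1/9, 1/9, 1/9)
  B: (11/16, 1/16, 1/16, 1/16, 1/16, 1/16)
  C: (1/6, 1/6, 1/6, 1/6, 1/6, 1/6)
C

For a discrete distribution over n outcomes, entropy is maximized by the uniform distribution.

Computing entropies:
H(A) = 0.7283 dits
H(B) = 0.4882 dits
H(C) = 0.7782 dits

The uniform distribution (where all probabilities equal 1/6) achieves the maximum entropy of log_10(6) = 0.7782 dits.

Distribution C has the highest entropy.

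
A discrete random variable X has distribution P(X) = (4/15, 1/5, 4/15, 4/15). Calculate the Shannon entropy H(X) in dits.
0.5990 dits

Shannon entropy is H(X) = -Σ p(x) log p(x).

For P = (4/15, 1/5, 4/15, 4/15):
H = -4/15 × log_10(4/15) -1/5 × log_10(1/5) -4/15 × log_10(4/15) -4/15 × log_10(4/15)
H = 0.5990 dits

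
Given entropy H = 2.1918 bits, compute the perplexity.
4.5688

Perplexity is 2^H (or exp(H) for natural log).

H = 2.1918 bits
Perplexity = 2^2.1918 = 4.5688

Interpretation: The model's uncertainty is equivalent to choosing uniformly among 4.6 options.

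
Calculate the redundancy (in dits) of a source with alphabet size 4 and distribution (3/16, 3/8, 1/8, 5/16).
0.0353 dits

Redundancy measures how far a source is from maximum entropy:
R = H_max - H(X)

Maximum entropy for 4 symbols: H_max = log_10(4) = 0.6021 dits
Actual entropy: H(X) = 0.5668 dits
Redundancy: R = 0.6021 - 0.5668 = 0.0353 dits

This redundancy represents potential for compression: the source could be compressed by 0.0353 dits per symbol.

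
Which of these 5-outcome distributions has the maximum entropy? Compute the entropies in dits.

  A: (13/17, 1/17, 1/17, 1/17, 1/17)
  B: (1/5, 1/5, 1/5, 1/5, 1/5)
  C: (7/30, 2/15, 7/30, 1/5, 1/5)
B

For a discrete distribution over n outcomes, entropy is maximized by the uniform distribution.

Computing entropies:
H(A) = 0.3786 dits
H(B) = 0.6990 dits
H(C) = 0.6912 dits

The uniform distribution (where all probabilities equal 1/5) achieves the maximum entropy of log_10(5) = 0.6990 dits.

Distribution B has the highest entropy.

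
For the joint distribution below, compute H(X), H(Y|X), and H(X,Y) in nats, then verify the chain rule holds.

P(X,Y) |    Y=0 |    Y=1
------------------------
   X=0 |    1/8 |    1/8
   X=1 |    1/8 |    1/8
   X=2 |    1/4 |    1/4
H(X,Y) = 1.7329, H(X) = 1.0397, H(Y|X) = 0.6931 (all in nats)

Chain rule: H(X,Y) = H(X) + H(Y|X)

Left side — joint entropy directly:
H(X,Y) = -Σ p(x,y) log p(x,y) = 1.7329 nats

Right side — compute H(Y|X) from the conditional distributions:
P(X) = (1/4, 1/4, 1/2), so H(X) = 1.0397 nats
H(Y|X) = Σ_x P(X=x) · H(Y|X=x):
  P(Y|X=0) = (1/2, 1/2), H(Y|X=0) = 0.6931, weight P(X=0) = 1/4
  P(Y|X=1) = (1/2, 1/2), H(Y|X=1) = 0.6931, weight P(X=1) = 1/4
  P(Y|X=2) = (1/2, 1/2), H(Y|X=2) = 0.6931, weight P(X=2) = 1/2
H(Y|X) = 0.6931 nats

H(X) + H(Y|X) = 1.0397 + 0.6931 = 1.7329 nats

Both sides equal 1.7329 nats. ✓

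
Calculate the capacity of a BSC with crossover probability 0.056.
0.6886 bits

For a binary symmetric channel (BSC) with error probability p:
Capacity C = 1 - H(p) bits per symbol

where H(p) = -p log₂(p) - (1-p) log₂(1-p) is the binary entropy function.

H(0.056) = 0.3114 bits
C = 1 - 0.3114 = 0.6886 bits per symbol

This means we can reliably transmit up to 0.6886 bits of information per channel use.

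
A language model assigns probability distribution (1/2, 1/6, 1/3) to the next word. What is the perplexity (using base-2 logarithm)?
2.7495

Perplexity is 2^H (or exp(H) for natural log).

First, H = -Σ p log p = 1.4591 bits
Perplexity = 2^1.4591 = 2.7495

Interpretation: The model's uncertainty is equivalent to choosing uniformly among 2.7 options.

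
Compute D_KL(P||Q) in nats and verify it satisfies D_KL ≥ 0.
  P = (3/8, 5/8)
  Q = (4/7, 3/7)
0.0779 nats

KL divergence satisfies the Gibbs inequality: D_KL(P||Q) ≥ 0 for all distributions P, Q.

D_KL(P||Q) = Σ p(x) log(p(x)/q(x))
Term by term:
  x=0: 3/8 × log_e[(3/8)/(4/7)] = -0.1580
  x=1: 5/8 × log_e[(5/8)/(3/7)] = 0.2358
D_KL(P||Q) = 0.0779 nats

D_KL(P||Q) = 0.0779 ≥ 0 ✓

This non-negativity is a fundamental property: relative entropy cannot be negative because it measures how different Q is from P.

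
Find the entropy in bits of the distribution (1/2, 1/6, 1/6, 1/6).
1.7925 bits

Shannon entropy is H(X) = -Σ p(x) log p(x).

For P = (1/2, 1/6, 1/6, 1/6):
H = -1/2 × log_2(1/2) -1/6 × log_2(1/6) -1/6 × log_2(1/6) -1/6 × log_2(1/6)
H = 1.7925 bits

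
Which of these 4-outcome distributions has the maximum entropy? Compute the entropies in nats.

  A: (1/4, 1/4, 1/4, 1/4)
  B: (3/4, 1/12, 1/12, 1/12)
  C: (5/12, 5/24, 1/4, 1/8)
A

For a discrete distribution over n outcomes, entropy is maximized by the uniform distribution.

Computing entropies:
H(A) = 1.3863 nats
H(B) = 0.8370 nats
H(C) = 1.2981 nats

The uniform distribution (where all probabilities equal 1/4) achieves the maximum entropy of log_e(4) = 1.3863 nats.

Distribution A has the highest entropy.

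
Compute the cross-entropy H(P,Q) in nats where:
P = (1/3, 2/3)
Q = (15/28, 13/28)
0.7196 nats

Cross-entropy: H(P,Q) = -Σ p(x) log q(x)

Alternatively: H(P,Q) = H(P) + D_KL(P||Q)
H(P) = 0.6365 nats
D_KL(P||Q) = 0.0830 nats

H(P,Q) = 0.6365 + 0.0830 = 0.7196 nats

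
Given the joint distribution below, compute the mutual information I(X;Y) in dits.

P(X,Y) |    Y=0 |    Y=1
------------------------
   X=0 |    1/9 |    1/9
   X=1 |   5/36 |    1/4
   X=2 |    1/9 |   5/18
0.0060 dits

Mutual information: I(X;Y) = H(X) + H(Y) - H(X,Y)

Marginals:
P(X) = (2/9, 7/18, 7/18), H(X) = 0.4642 dits
P(Y) = (13/36, 23/36), H(Y) = 0.2841 dits

Joint entropy: H(X,Y) = 0.7422 dits

I(X;Y) = 0.4642 + 0.2841 - 0.7422 = 0.0060 dits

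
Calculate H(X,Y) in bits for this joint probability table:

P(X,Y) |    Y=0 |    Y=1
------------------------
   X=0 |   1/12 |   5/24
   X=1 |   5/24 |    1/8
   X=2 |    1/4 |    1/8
2.4917 bits

Joint entropy is H(X,Y) = -Σ_{x,y} p(x,y) log p(x,y).

Summing over all non-zero entries:
H(X,Y) = -[1/12·log_2(1/12) + 5/24·log_2(5/24) + 5/24·log_2(5/24) + 1/8·log_2(1/8) + 1/4·log_2(1/4) + 1/8·log_2(1/8)]
H(X,Y) = 2.4917 bits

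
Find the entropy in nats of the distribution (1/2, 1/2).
0.6931 nats

Shannon entropy is H(X) = -Σ p(x) log p(x).

For P = (1/2, 1/2):
H = -1/2 × log_e(1/2) -1/2 × log_e(1/2)
H = 0.6931 nats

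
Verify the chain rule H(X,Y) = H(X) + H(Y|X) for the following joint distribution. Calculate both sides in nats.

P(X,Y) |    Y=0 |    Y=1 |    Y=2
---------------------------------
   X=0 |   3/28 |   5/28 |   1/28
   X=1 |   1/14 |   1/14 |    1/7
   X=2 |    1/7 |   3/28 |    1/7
H(X,Y) = 2.1162, H(X) = 1.0898, H(Y|X) = 1.0264 (all in nats)

Chain rule: H(X,Y) = H(X) + H(Y|X)

Left side — joint entropy directly:
H(X,Y) = -Σ p(x,y) log p(x,y) = 2.1162 nats

Right side — compute H(Y|X) from the conditional distributions:
P(X) = (9/28, 2/7, 11/28), so H(X) = 1.0898 nats
H(Y|X) = Σ_x P(X=x) · H(Y|X=x):
  P(Y|X=0) = (1/3, 5/9, 1/9), H(Y|X=0) = 0.9369, weight P(X=0) = 9/28
  P(Y|X=1) = (1/4, 1/4, 1/2), H(Y|X=1) = 1.0397, weight P(X=1) = 2/7
  P(Y|X=2) = (4/11, 3/11, 4/11), H(Y|X=2) = 1.0901, weight P(X=2) = 11/28
H(Y|X) = 1.0264 nats

H(X) + H(Y|X) = 1.0898 + 1.0264 = 2.1162 nats

Both sides equal 2.1162 nats. ✓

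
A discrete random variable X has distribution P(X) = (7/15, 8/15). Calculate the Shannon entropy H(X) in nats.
0.6909 nats

Shannon entropy is H(X) = -Σ p(x) log p(x).

For P = (7/15, 8/15):
H = -7/15 × log_e(7/15) -8/15 × log_e(8/15)
H = 0.6909 nats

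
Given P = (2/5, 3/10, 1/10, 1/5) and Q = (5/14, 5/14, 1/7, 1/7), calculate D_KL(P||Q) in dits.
0.0107 dits

KL divergence: D_KL(P||Q) = Σ p(x) log(p(x)/q(x))

Computing term by term:
  x=0: 2/5 × log_10[(2/5)/(5/14)] = 2/5 × 0.0492 = 0.0197
  x=1: 3/10 × log_10[(3/10)/(5/14)] = 3/10 × -0.0757 = -0.0227
  x=2: 1/10 × log_10[(1/10)/(1/7)] = 1/10 × -0.1549 = -0.0155
  x=3: 1/5 × log_10[(1/5)/(1/7)] = 1/5 × 0.1461 = 0.0292

D_KL(P||Q) = 0.0107 dits

Note: KL divergence is always non-negative and equals 0 iff P = Q.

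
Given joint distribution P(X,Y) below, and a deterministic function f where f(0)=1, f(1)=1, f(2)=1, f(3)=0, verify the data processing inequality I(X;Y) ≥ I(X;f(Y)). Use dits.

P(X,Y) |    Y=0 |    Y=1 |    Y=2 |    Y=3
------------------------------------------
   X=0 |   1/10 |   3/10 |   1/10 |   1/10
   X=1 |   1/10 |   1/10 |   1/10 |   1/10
I(X;Y) = 0.0140, I(X;f(Y)) = 0.0022, inequality holds: 0.0140 ≥ 0.0022

Data Processing Inequality: For any Markov chain X → Y → Z, we have I(X;Y) ≥ I(X;Z).

Here Z = f(Y) is a deterministic function of Y, forming X → Y → Z.

Original I(X;Y) = 0.0140 dits

After applying f:
P(X,Z) where Z=f(Y):
- P(X,Z=0) = P(X,Y=3)
- P(X,Z=1) = P(X,Y=0) + P(X,Y=1) + P(X,Y=2)

I(X;Z) = I(X;f(Y)) = 0.0022 dits

Verification: 0.0140 ≥ 0.0022 ✓

Information cannot be created by processing; the function f can only lose information about X.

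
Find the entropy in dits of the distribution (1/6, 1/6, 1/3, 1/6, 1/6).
0.6778 dits

Shannon entropy is H(X) = -Σ p(x) log p(x).

For P = (1/6, 1/6, 1/3, 1/6, 1/6):
H = -1/6 × log_10(1/6) -1/6 × log_10(1/6) -1/3 × log_10(1/3) -1/6 × log_10(1/6) -1/6 × log_10(1/6)
H = 0.6778 dits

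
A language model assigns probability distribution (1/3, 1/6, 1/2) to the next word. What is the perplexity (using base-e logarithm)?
2.7495

Perplexity is e^H (or exp(H) for natural log).

First, H = -Σ p log p = 1.0114 nats
Perplexity = e^1.0114 = 2.7495

Interpretation: The model's uncertainty is equivalent to choosing uniformly among 2.7 options.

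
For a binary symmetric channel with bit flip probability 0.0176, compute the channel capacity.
0.8723 bits

For a binary symmetric channel (BSC) with error probability p:
Capacity C = 1 - H(p) bits per symbol

where H(p) = -p log₂(p) - (1-p) log₂(1-p) is the binary entropy function.

H(0.0176) = 0.1277 bits
C = 1 - 0.1277 = 0.8723 bits per symbol

This means we can reliably transmit up to 0.8723 bits of information per channel use.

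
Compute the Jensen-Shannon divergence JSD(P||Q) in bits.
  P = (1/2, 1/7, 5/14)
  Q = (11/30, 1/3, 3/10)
0.0375 bits

Jensen-Shannon divergence is:
JSD(P||Q) = 0.5 × D_KL(P||M) + 0.5 × D_KL(Q||M)
where M = 0.5 × (P + Q) is the mixture distribution.

M = 0.5 × (1/2, 1/7, 5/14) + 0.5 × (11/30, 1/3, 3/10) = (13/30, 5/21, 0.328571)

D_KL(P||M) = 0.0409 bits
D_KL(Q||M) = 0.0341 bits

JSD(P||Q) = 0.5 × 0.0409 + 0.5 × 0.0341 = 0.0375 bits

Unlike KL divergence, JSD is symmetric and bounded: 0 ≤ JSD ≤ log(2).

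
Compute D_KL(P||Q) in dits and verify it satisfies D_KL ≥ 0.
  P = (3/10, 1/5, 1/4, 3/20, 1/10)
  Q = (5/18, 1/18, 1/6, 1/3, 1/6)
0.0911 dits

KL divergence satisfies the Gibbs inequality: D_KL(P||Q) ≥ 0 for all distributions P, Q.

D_KL(P||Q) = Σ p(x) log(p(x)/q(x))
Term by term:
  x=0: 3/10 × log_10[(3/10)/(5/18)] = 0.0100
  x=1: 1/5 × log_10[(1/5)/(1/18)] = 0.1113
  x=2: 1/4 × log_10[(1/4)/(1/6)] = 0.0440
  x=3: 3/20 × log_10[(3/20)/(1/3)] = -0.0520
  x=4: 1/10 × log_10[(1/10)/(1/6)] = -0.0222
D_KL(P||Q) = 0.0911 dits

D_KL(P||Q) = 0.0911 ≥ 0 ✓

This non-negativity is a fundamental property: relative entropy cannot be negative because it measures how different Q is from P.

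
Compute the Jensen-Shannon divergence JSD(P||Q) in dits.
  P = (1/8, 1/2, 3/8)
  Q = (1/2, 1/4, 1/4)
0.0381 dits

Jensen-Shannon divergence is:
JSD(P||Q) = 0.5 × D_KL(P||M) + 0.5 × D_KL(Q||M)
where M = 0.5 × (P + Q) is the mixture distribution.

M = 0.5 × (1/8, 1/2, 3/8) + 0.5 × (1/2, 1/4, 1/4) = (5/16, 3/8, 5/16)

D_KL(P||M) = 0.0424 dits
D_KL(Q||M) = 0.0338 dits

JSD(P||Q) = 0.5 × 0.0424 + 0.5 × 0.0338 = 0.0381 dits

Unlike KL divergence, JSD is symmetric and bounded: 0 ≤ JSD ≤ log(2).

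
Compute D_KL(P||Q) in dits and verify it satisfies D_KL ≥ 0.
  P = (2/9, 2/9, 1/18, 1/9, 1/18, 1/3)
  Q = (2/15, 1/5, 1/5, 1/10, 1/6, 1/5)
0.0811 dits

KL divergence satisfies the Gibbs inequality: D_KL(P||Q) ≥ 0 for all distributions P, Q.

D_KL(P||Q) = Σ p(x) log(p(x)/q(x))
Term by term:
  x=0: 2/9 × log_10[(2/9)/(2/15)] = 0.0493
  x=1: 2/9 × log_10[(2/9)/(1/5)] = 0.0102
  x=2: 1/18 × log_10[(1/18)/(1/5)] = -0.0309
  x=3: 1/9 × log_10[(1/9)/(1/10)] = 0.0051
  x=4: 1/18 × log_10[(1/18)/(1/6)] = -0.0265
  x=5: 1/3 × log_10[(1/3)/(1/5)] = 0.0739
D_KL(P||Q) = 0.0811 dits

D_KL(P||Q) = 0.0811 ≥ 0 ✓

This non-negativity is a fundamental property: relative entropy cannot be negative because it measures how different Q is from P.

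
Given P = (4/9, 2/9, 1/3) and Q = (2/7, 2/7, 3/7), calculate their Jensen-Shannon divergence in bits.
0.0197 bits

Jensen-Shannon divergence is:
JSD(P||Q) = 0.5 × D_KL(P||M) + 0.5 × D_KL(Q||M)
where M = 0.5 × (P + Q) is the mixture distribution.

M = 0.5 × (4/9, 2/9, 1/3) + 0.5 × (2/7, 2/7, 3/7) = (0.365079, 0.253968, 8/21)

D_KL(P||M) = 0.0191 bits
D_KL(Q||M) = 0.0203 bits

JSD(P||Q) = 0.5 × 0.0191 + 0.5 × 0.0203 = 0.0197 bits

Unlike KL divergence, JSD is symmetric and bounded: 0 ≤ JSD ≤ log(2).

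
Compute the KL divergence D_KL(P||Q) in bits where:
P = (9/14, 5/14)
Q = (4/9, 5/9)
0.1147 bits

KL divergence: D_KL(P||Q) = Σ p(x) log(p(x)/q(x))

Computing term by term:
  x=0: 9/14 × log_2[(9/14)/(4/9)] = 9/14 × 0.5325 = 0.3423
  x=1: 5/14 × log_2[(5/14)/(5/9)] = 5/14 × -0.6374 = -0.2277

D_KL(P||Q) = 0.1147 bits

Note: KL divergence is always non-negative and equals 0 iff P = Q.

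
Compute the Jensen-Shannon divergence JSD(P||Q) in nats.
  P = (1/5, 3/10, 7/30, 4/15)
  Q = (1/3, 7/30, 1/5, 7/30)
0.0117 nats

Jensen-Shannon divergence is:
JSD(P||Q) = 0.5 × D_KL(P||M) + 0.5 × D_KL(Q||M)
where M = 0.5 × (P + Q) is the mixture distribution.

M = 0.5 × (1/5, 3/10, 7/30, 4/15) + 0.5 × (1/3, 7/30, 1/5, 7/30) = (4/15, 4/15, 0.216667, 1/4)

D_KL(P||M) = 0.0123 nats
D_KL(Q||M) = 0.0111 nats

JSD(P||Q) = 0.5 × 0.0123 + 0.5 × 0.0111 = 0.0117 nats

Unlike KL divergence, JSD is symmetric and bounded: 0 ≤ JSD ≤ log(2).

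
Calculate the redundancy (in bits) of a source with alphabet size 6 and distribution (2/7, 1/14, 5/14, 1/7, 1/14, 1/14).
0.3212 bits

Redundancy measures how far a source is from maximum entropy:
R = H_max - H(X)

Maximum entropy for 6 symbols: H_max = log_2(6) = 2.5850 bits
Actual entropy: H(X) = 2.2638 bits
Redundancy: R = 2.5850 - 2.2638 = 0.3212 bits

This redundancy represents potential for compression: the source could be compressed by 0.3212 bits per symbol.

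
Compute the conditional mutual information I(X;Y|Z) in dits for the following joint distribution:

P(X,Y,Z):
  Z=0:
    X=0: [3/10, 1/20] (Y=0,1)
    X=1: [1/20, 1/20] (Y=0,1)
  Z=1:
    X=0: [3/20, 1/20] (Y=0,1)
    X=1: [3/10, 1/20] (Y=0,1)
0.0132 dits

Conditional mutual information: I(X;Y|Z) = H(X|Z) + H(Y|Z) - H(X,Y|Z)

H(Z) = 0.2989
H(X,Z) = 0.5589 → H(X|Z) = 0.2601
H(Y,Z) = 0.5156 → H(Y|Z) = 0.2168
H(X,Y,Z) = 0.7626 → H(X,Y|Z) = 0.4637

I(X;Y|Z) = 0.2601 + 0.2168 - 0.4637 = 0.0132 dits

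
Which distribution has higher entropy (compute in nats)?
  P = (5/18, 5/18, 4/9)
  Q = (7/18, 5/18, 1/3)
Q

Computing entropies in nats:
H(P) = 1.0720
H(Q) = 1.0893

Distribution Q has higher entropy.

Intuition: The distribution closer to uniform (more spread out) has higher entropy.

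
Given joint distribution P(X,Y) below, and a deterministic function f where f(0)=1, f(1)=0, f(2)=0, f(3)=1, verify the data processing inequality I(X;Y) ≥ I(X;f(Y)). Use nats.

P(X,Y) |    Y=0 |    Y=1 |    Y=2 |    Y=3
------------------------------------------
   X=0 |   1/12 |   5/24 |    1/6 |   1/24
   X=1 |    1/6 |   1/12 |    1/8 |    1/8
I(X;Y) = 0.0666, I(X;f(Y)) = 0.0584, inequality holds: 0.0666 ≥ 0.0584

Data Processing Inequality: For any Markov chain X → Y → Z, we have I(X;Y) ≥ I(X;Z).

Here Z = f(Y) is a deterministic function of Y, forming X → Y → Z.

Original I(X;Y) = 0.0666 nats

After applying f:
P(X,Z) where Z=f(Y):
- P(X,Z=0) = P(X,Y=1) + P(X,Y=2)
- P(X,Z=1) = P(X,Y=0) + P(X,Y=3)

I(X;Z) = I(X;f(Y)) = 0.0584 nats

Verification: 0.0666 ≥ 0.0584 ✓

Information cannot be created by processing; the function f can only lose information about X.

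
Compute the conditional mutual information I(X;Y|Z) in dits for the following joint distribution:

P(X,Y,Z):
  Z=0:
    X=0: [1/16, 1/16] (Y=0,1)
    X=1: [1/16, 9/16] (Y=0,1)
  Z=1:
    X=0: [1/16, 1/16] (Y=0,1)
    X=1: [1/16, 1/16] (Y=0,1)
0.0209 dits

Conditional mutual information: I(X;Y|Z) = H(X|Z) + H(Y|Z) - H(X,Y|Z)

H(Z) = 0.2442
H(X,Z) = 0.4662 → H(X|Z) = 0.2220
H(Y,Z) = 0.4662 → H(Y|Z) = 0.2220
H(X,Y,Z) = 0.6674 → H(X,Y|Z) = 0.4231

I(X;Y|Z) = 0.2220 + 0.2220 - 0.4231 = 0.0209 dits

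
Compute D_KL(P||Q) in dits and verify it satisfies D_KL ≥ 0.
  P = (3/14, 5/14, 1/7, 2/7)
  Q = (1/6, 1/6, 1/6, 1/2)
0.0626 dits

KL divergence satisfies the Gibbs inequality: D_KL(P||Q) ≥ 0 for all distributions P, Q.

D_KL(P||Q) = Σ p(x) log(p(x)/q(x))
Term by term:
  x=0: 3/14 × log_10[(3/14)/(1/6)] = 0.0234
  x=1: 5/14 × log_10[(5/14)/(1/6)] = 0.1182
  x=2: 1/7 × log_10[(1/7)/(1/6)] = -0.0096
  x=3: 2/7 × log_10[(2/7)/(1/2)] = -0.0694
D_KL(P||Q) = 0.0626 dits

D_KL(P||Q) = 0.0626 ≥ 0 ✓

This non-negativity is a fundamental property: relative entropy cannot be negative because it measures how different Q is from P.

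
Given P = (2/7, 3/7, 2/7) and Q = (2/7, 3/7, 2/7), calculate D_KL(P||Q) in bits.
0.0000 bits

KL divergence: D_KL(P||Q) = Σ p(x) log(p(x)/q(x))

Computing term by term:
  x=0: 2/7 × log_2[(2/7)/(2/7)] = 2/7 × 0.0000 = 0.0000
  x=1: 3/7 × log_2[(3/7)/(3/7)] = 3/7 × 0.0000 = 0.0000
  x=2: 2/7 × log_2[(2/7)/(2/7)] = 2/7 × 0.0000 = 0.0000

D_KL(P||Q) = 0.0000 bits

Note: KL divergence is always non-negative and equals 0 iff P = Q.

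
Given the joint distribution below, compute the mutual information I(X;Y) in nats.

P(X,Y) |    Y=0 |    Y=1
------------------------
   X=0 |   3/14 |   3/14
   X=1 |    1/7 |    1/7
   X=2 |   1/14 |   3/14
0.0271 nats

Mutual information: I(X;Y) = H(X) + H(Y) - H(X,Y)

Marginals:
P(X) = (3/7, 2/7, 2/7), H(X) = 1.0790 nats
P(Y) = (3/7, 4/7), H(Y) = 0.6829 nats

Joint entropy: H(X,Y) = 1.7348 nats

I(X;Y) = 1.0790 + 0.6829 - 1.7348 = 0.0271 nats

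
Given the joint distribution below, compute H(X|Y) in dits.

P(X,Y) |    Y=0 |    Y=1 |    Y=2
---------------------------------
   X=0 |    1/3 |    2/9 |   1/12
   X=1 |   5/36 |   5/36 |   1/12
0.2789 dits

Using the chain rule: H(X|Y) = H(X,Y) - H(Y)

First, compute H(X,Y) = 0.7222 dits

Marginal P(Y) = (17/36, 13/36, 1/6)
H(Y) = 0.4433 dits

H(X|Y) = H(X,Y) - H(Y) = 0.7222 - 0.4433 = 0.2789 dits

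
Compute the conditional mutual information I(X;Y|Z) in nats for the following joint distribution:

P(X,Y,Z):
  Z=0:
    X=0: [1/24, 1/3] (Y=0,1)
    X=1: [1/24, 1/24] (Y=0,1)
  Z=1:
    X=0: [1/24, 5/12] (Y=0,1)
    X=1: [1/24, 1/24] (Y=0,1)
0.0639 nats

Conditional mutual information: I(X;Y|Z) = H(X|Z) + H(Y|Z) - H(X,Y|Z)

H(Z) = 0.6897
H(X,Z) = 1.1395 → H(X|Z) = 0.4499
H(Y,Z) = 1.1395 → H(Y|Z) = 0.4499
H(X,Y,Z) = 1.5255 → H(X,Y|Z) = 0.8358

I(X;Y|Z) = 0.4499 + 0.4499 - 0.8358 = 0.0639 nats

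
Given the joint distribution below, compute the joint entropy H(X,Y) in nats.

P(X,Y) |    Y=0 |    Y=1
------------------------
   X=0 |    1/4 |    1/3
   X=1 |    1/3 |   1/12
1.2861 nats

Joint entropy is H(X,Y) = -Σ_{x,y} p(x,y) log p(x,y).

Summing over all non-zero entries:
H(X,Y) = -[1/4·log_e(1/4) + 1/3·log_e(1/3) + 1/3·log_e(1/3) + 1/12·log_e(1/12)]
H(X,Y) = 1.2861 nats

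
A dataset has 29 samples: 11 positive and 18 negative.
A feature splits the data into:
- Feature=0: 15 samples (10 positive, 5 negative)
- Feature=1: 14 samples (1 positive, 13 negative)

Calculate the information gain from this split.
0.3034 bits

Information Gain = H(Y) - H(Y|Feature)

Before split:
P(positive) = 11/29 = 0.3793
H(Y) = 0.9576 bits

After split:
Feature=0: H = 0.9183 bits (weight = 15/29)
Feature=1: H = 0.3712 bits (weight = 14/29)
H(Y|Feature) = (15/29)×0.9183 + (14/29)×0.3712 = 0.6542 bits

Information Gain = 0.9576 - 0.6542 = 0.3034 bits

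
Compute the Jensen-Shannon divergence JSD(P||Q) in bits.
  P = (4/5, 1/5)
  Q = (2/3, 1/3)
0.0165 bits

Jensen-Shannon divergence is:
JSD(P||Q) = 0.5 × D_KL(P||M) + 0.5 × D_KL(Q||M)
where M = 0.5 × (P + Q) is the mixture distribution.

M = 0.5 × (4/5, 1/5) + 0.5 × (2/3, 1/3) = (11/15, 4/15)

D_KL(P||M) = 0.0174 bits
D_KL(Q||M) = 0.0156 bits

JSD(P||Q) = 0.5 × 0.0174 + 0.5 × 0.0156 = 0.0165 bits

Unlike KL divergence, JSD is symmetric and bounded: 0 ≤ JSD ≤ log(2).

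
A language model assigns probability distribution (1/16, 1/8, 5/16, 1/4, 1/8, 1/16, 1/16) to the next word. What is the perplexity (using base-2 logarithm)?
5.7533

Perplexity is 2^H (or exp(H) for natural log).

First, H = -Σ p log p = 2.5244 bits
Perplexity = 2^2.5244 = 5.7533

Interpretation: The model's uncertainty is equivalent to choosing uniformly among 5.8 options.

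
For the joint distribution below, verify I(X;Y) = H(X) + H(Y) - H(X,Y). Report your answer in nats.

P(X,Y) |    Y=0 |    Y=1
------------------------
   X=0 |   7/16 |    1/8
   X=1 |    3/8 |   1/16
I(X;Y) = 0.0052 nats

Mutual information has multiple equivalent forms:
- I(X;Y) = H(X) - H(X|Y)
- I(X;Y) = H(Y) - H(Y|X)
- I(X;Y) = H(X) + H(Y) - H(X,Y)

Computing all quantities:
H(X) = 0.6853, H(Y) = 0.4826, H(X,Y) = 1.1627
H(X|Y) = 0.6801, H(Y|X) = 0.4774

Verification:
H(X) - H(X|Y) = 0.6853 - 0.6801 = 0.0052
H(Y) - H(Y|X) = 0.4826 - 0.4774 = 0.0052
H(X) + H(Y) - H(X,Y) = 0.6853 + 0.4826 - 1.1627 = 0.0052

All forms give I(X;Y) = 0.0052 nats. ✓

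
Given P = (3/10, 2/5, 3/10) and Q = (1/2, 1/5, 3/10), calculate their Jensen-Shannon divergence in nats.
0.0296 nats

Jensen-Shannon divergence is:
JSD(P||Q) = 0.5 × D_KL(P||M) + 0.5 × D_KL(Q||M)
where M = 0.5 × (P + Q) is the mixture distribution.

M = 0.5 × (3/10, 2/5, 3/10) + 0.5 × (1/2, 1/5, 3/10) = (2/5, 3/10, 3/10)

D_KL(P||M) = 0.0288 nats
D_KL(Q||M) = 0.0305 nats

JSD(P||Q) = 0.5 × 0.0288 + 0.5 × 0.0305 = 0.0296 nats

Unlike KL divergence, JSD is symmetric and bounded: 0 ≤ JSD ≤ log(2).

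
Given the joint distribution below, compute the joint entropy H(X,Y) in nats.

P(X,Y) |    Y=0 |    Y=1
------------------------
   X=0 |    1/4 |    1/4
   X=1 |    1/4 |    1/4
1.3863 nats

Joint entropy is H(X,Y) = -Σ_{x,y} p(x,y) log p(x,y).

Summing over all non-zero entries:
H(X,Y) = -[1/4·log_e(1/4) + 1/4·log_e(1/4) + 1/4·log_e(1/4) + 1/4·log_e(1/4)]
H(X,Y) = 1.3863 nats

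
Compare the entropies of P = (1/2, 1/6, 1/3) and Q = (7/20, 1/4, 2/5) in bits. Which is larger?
Q

Computing entropies in bits:
H(P) = 1.4591
H(Q) = 1.5589

Distribution Q has higher entropy.

Intuition: The distribution closer to uniform (more spread out) has higher entropy.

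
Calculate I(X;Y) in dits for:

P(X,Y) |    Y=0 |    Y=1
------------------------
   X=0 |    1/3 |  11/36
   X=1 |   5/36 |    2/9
0.0038 dits

Mutual information: I(X;Y) = H(X) + H(Y) - H(X,Y)

Marginals:
P(X) = (23/36, 13/36), H(X) = 0.2841 dits
P(Y) = (17/36, 19/36), H(Y) = 0.3004 dits

Joint entropy: H(X,Y) = 0.5806 dits

I(X;Y) = 0.2841 + 0.3004 - 0.5806 = 0.0038 dits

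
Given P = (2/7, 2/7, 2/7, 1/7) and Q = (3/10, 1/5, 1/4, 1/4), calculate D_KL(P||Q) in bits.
0.0666 bits

KL divergence: D_KL(P||Q) = Σ p(x) log(p(x)/q(x))

Computing term by term:
  x=0: 2/7 × log_2[(2/7)/(3/10)] = 2/7 × -0.0704 = -0.0201
  x=1: 2/7 × log_2[(2/7)/(1/5)] = 2/7 × 0.5146 = 0.1470
  x=2: 2/7 × log_2[(2/7)/(1/4)] = 2/7 × 0.1926 = 0.0550
  x=3: 1/7 × log_2[(1/7)/(1/4)] = 1/7 × -0.8074 = -0.1153

D_KL(P||Q) = 0.0666 bits

Note: KL divergence is always non-negative and equals 0 iff P = Q.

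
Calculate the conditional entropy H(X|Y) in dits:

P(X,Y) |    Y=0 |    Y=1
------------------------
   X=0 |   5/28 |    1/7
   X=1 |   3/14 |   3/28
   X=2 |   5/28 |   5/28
0.4723 dits

Using the chain rule: H(X|Y) = H(X,Y) - H(Y)

First, compute H(X,Y) = 0.7688 dits

Marginal P(Y) = (4/7, 3/7)
H(Y) = 0.2966 dits

H(X|Y) = H(X,Y) - H(Y) = 0.7688 - 0.2966 = 0.4723 dits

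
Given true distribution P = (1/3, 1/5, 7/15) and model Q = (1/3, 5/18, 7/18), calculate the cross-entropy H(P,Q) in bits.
1.5338 bits

Cross-entropy: H(P,Q) = -Σ p(x) log q(x)

Alternatively: H(P,Q) = H(P) + D_KL(P||Q)
H(P) = 1.5058 bits
D_KL(P||Q) = 0.0280 bits

H(P,Q) = 1.5058 + 0.0280 = 1.5338 bits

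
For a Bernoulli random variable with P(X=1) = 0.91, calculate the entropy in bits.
0.4365 bits

The binary entropy function is:
H(p) = -p log(p) - (1-p) log(1-p)

H(0.91) = -0.91 × log_2(0.91) - 0.09 × log_2(0.09)
H(0.91) = 0.4365 bits

Note: Binary entropy is maximized at p=0.5 (H=1 bit) and minimized at p=0 or p=1 (H=0).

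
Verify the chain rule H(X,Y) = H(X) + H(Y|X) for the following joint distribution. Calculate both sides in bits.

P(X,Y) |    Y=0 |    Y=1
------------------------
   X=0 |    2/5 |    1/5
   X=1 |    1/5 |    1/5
H(X,Y) = 1.9219, H(X) = 0.9710, H(Y|X) = 0.9510 (all in bits)

Chain rule: H(X,Y) = H(X) + H(Y|X)

Left side — joint entropy directly:
H(X,Y) = -Σ p(x,y) log p(x,y) = 1.9219 bits

Right side — compute H(Y|X) from the conditional distributions:
P(X) = (3/5, 2/5), so H(X) = 0.9710 bits
H(Y|X) = Σ_x P(X=x) · H(Y|X=x):
  P(Y|X=0) = (2/3, 1/3), H(Y|X=0) = 0.9183, weight P(X=0) = 3/5
  P(Y|X=1) = (1/2, 1/2), H(Y|X=1) = 1.0000, weight P(X=1) = 2/5
H(Y|X) = 0.9510 bits

H(X) + H(Y|X) = 0.9710 + 0.9510 = 1.9219 bits

Both sides equal 1.9219 bits. ✓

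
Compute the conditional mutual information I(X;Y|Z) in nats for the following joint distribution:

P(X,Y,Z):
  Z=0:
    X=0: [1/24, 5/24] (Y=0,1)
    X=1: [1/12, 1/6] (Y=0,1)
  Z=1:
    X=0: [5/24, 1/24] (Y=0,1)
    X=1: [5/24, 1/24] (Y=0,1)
0.0094 nats

Conditional mutual information: I(X;Y|Z) = H(X|Z) + H(Y|Z) - H(X,Y|Z)

H(Z) = 0.6931
H(X,Z) = 1.3863 → H(X|Z) = 0.6931
H(Y,Z) = 1.1996 → H(Y|Z) = 0.5064
H(X,Y,Z) = 1.8833 → H(X,Y|Z) = 1.1902

I(X;Y|Z) = 0.6931 + 0.5064 - 1.1902 = 0.0094 nats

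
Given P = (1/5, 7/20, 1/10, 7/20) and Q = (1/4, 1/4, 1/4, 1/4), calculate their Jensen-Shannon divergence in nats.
0.0264 nats

Jensen-Shannon divergence is:
JSD(P||Q) = 0.5 × D_KL(P||M) + 0.5 × D_KL(Q||M)
where M = 0.5 × (P + Q) is the mixture distribution.

M = 0.5 × (1/5, 7/20, 1/10, 7/20) + 0.5 × (1/4, 1/4, 1/4, 1/4) = (9/40, 3/10, 7/40, 3/10)

D_KL(P||M) = 0.0284 nats
D_KL(Q||M) = 0.0243 nats

JSD(P||Q) = 0.5 × 0.0284 + 0.5 × 0.0243 = 0.0264 nats

Unlike KL divergence, JSD is symmetric and bounded: 0 ≤ JSD ≤ log(2).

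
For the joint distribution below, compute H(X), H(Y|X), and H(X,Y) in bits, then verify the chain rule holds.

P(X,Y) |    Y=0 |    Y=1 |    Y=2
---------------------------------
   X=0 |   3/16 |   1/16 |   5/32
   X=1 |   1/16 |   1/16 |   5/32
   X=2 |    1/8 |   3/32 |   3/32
H(X,Y) = 3.0550, H(X) = 1.5671, H(Y|X) = 1.4880 (all in bits)

Chain rule: H(X,Y) = H(X) + H(Y|X)

Left side — joint entropy directly:
H(X,Y) = -Σ p(x,y) log p(x,y) = 3.0550 bits

Right side — compute H(Y|X) from the conditional distributions:
P(X) = (13/32, 9/32, 5/16), so H(X) = 1.5671 bits
H(Y|X) = Σ_x P(X=x) · H(Y|X=x):
  P(Y|X=0) = (6/13, 2/13, 5/13), H(Y|X=0) = 1.4605, weight P(X=0) = 13/32
  P(Y|X=1) = (2/9, 2/9, 5/9), H(Y|X=1) = 1.4355, weight P(X=1) = 9/32
  P(Y|X=2) = (2/5, 3/10, 3/10), H(Y|X=2) = 1.5710, weight P(X=2) = 5/16
H(Y|X) = 1.4880 bits

H(X) + H(Y|X) = 1.5671 + 1.4880 = 3.0550 bits

Both sides equal 3.0550 bits. ✓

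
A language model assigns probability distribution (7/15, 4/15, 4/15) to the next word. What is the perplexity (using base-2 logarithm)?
2.8881

Perplexity is 2^H (or exp(H) for natural log).

First, H = -Σ p log p = 1.5301 bits
Perplexity = 2^1.5301 = 2.8881

Interpretation: The model's uncertainty is equivalent to choosing uniformly among 2.9 options.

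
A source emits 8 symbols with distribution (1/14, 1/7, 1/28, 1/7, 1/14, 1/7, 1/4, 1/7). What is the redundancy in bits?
0.1802 bits

Redundancy measures how far a source is from maximum entropy:
R = H_max - H(X)

Maximum entropy for 8 symbols: H_max = log_2(8) = 3.0000 bits
Actual entropy: H(X) = 2.8198 bits
Redundancy: R = 3.0000 - 2.8198 = 0.1802 bits

This redundancy represents potential for compression: the source could be compressed by 0.1802 bits per symbol.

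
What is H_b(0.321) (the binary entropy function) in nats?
0.6276 nats

The binary entropy function is:
H(p) = -p log(p) - (1-p) log(1-p)

H(0.321) = -0.321 × log_e(0.321) - 0.679 × log_e(0.679)
H(0.321) = 0.6276 nats

Note: Binary entropy is maximized at p=0.5 (H=1 bit) and minimized at p=0 or p=1 (H=0).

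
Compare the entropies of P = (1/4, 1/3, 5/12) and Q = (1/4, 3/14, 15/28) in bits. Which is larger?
P

Computing entropies in bits:
H(P) = 1.5546
H(Q) = 1.4586

Distribution P has higher entropy.

Intuition: The distribution closer to uniform (more spread out) has higher entropy.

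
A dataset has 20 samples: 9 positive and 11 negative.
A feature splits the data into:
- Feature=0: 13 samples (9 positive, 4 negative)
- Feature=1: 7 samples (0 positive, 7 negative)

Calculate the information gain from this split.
0.4140 bits

Information Gain = H(Y) - H(Y|Feature)

Before split:
P(positive) = 9/20 = 0.4500
H(Y) = 0.9928 bits

After split:
Feature=0: H = 0.8905 bits (weight = 13/20)
Feature=1: H = 0.0000 bits (weight = 7/20)
H(Y|Feature) = (13/20)×0.8905 + (7/20)×0.0000 = 0.5788 bits

Information Gain = 0.9928 - 0.5788 = 0.4140 bits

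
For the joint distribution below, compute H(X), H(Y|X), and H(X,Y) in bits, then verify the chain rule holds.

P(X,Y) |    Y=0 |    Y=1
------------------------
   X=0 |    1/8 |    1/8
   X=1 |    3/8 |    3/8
H(X,Y) = 1.8113, H(X) = 0.8113, H(Y|X) = 1.0000 (all in bits)

Chain rule: H(X,Y) = H(X) + H(Y|X)

Left side — joint entropy directly:
H(X,Y) = -Σ p(x,y) log p(x,y) = 1.8113 bits

Right side — compute H(Y|X) from the conditional distributions:
P(X) = (1/4, 3/4), so H(X) = 0.8113 bits
H(Y|X) = Σ_x P(X=x) · H(Y|X=x):
  P(Y|X=0) = (1/2, 1/2), H(Y|X=0) = 1.0000, weight P(X=0) = 1/4
  P(Y|X=1) = (1/2, 1/2), H(Y|X=1) = 1.0000, weight P(X=1) = 3/4
H(Y|X) = 1.0000 bits

H(X) + H(Y|X) = 0.8113 + 1.0000 = 1.8113 bits

Both sides equal 1.8113 bits. ✓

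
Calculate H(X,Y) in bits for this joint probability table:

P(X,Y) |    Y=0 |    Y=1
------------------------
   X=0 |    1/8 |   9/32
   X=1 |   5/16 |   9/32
1.9288 bits

Joint entropy is H(X,Y) = -Σ_{x,y} p(x,y) log p(x,y).

Summing over all non-zero entries:
H(X,Y) = -[1/8·log_2(1/8) + 9/32·log_2(9/32) + 5/16·log_2(5/16) + 9/32·log_2(9/32)]
H(X,Y) = 1.9288 bits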